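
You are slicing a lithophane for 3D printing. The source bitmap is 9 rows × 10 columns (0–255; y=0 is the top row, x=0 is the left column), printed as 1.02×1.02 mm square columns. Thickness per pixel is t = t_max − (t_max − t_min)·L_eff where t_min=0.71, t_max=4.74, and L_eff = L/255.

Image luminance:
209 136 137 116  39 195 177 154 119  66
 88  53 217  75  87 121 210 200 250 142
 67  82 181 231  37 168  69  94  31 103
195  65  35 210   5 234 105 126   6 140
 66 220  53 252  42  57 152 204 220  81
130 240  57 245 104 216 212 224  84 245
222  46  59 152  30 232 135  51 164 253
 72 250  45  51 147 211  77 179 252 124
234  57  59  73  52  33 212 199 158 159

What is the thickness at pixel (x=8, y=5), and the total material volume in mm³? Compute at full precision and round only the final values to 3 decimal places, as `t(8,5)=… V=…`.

span = t_max - t_min = 4.74 - 0.71 = 4.030
L(8,5) = 84, L_eff = 84/255 = 0.329412
t(8,5) = 4.74 - 4.030·0.329412 = 3.412
Σt over all 9·10 pixels = 6015299/25500 ≈ 235.8940784
V = pitch²·Σt = 1.02²·6015299/25500 = 245.424

t(8,5)=3.412 V=245.424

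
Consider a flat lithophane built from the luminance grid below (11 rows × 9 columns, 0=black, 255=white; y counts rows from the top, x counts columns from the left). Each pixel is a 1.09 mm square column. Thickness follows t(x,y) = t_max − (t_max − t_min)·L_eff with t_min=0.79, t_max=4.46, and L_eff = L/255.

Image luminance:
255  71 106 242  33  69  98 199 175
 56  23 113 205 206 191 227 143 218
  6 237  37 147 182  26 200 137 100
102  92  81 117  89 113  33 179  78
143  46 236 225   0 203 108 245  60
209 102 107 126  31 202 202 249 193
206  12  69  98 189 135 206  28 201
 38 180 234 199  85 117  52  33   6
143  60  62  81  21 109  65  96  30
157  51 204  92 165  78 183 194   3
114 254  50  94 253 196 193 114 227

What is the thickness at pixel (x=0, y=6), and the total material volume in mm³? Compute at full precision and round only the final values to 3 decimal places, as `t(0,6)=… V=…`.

span = t_max - t_min = 4.46 - 0.79 = 3.670
L(0,6) = 206, L_eff = 206/255 = 0.807843
t(0,6) = 4.46 - 3.670·0.807843 = 1.495
Σt over all 11·9 pixels = 330836/1275 ≈ 259.4792157
V = pitch²·Σt = 1.09²·330836/1275 = 308.287

t(0,6)=1.495 V=308.287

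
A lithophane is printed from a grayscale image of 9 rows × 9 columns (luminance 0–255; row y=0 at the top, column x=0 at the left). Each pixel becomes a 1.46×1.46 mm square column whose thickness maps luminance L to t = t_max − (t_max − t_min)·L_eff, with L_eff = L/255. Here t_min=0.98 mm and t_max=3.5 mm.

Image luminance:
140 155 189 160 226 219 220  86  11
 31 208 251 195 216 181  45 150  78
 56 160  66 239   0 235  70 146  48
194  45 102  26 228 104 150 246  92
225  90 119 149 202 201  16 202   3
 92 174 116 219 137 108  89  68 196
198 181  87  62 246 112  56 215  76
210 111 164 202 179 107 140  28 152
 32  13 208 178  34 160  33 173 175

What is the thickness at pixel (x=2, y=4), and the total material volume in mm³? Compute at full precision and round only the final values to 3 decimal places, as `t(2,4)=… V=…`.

t(2,4)=2.324 V=374.571

span = t_max - t_min = 3.5 - 0.98 = 2.520
L(2,4) = 119, L_eff = 119/255 = 0.466667
t(2,4) = 3.5 - 2.520·0.466667 = 2.324
Σt over all 9·9 pixels = 746823/4250 ≈ 175.7230588
V = pitch²·Σt = 1.46²·746823/4250 = 374.571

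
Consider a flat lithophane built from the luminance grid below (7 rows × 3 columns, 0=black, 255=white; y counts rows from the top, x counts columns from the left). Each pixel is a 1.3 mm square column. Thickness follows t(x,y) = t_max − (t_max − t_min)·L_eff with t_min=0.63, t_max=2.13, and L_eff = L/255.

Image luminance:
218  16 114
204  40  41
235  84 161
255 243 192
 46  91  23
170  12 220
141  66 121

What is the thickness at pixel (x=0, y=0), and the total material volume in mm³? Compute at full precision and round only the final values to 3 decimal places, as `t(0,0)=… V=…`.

t(0,0)=0.848 V=48.822

span = t_max - t_min = 2.13 - 0.63 = 1.500
L(0,0) = 218, L_eff = 218/255 = 0.854902
t(0,0) = 2.13 - 1.500·0.854902 = 0.848
Σt over all 7·3 pixels = 49111/1700 ≈ 28.8888235
V = pitch²·Σt = 1.3²·49111/1700 = 48.822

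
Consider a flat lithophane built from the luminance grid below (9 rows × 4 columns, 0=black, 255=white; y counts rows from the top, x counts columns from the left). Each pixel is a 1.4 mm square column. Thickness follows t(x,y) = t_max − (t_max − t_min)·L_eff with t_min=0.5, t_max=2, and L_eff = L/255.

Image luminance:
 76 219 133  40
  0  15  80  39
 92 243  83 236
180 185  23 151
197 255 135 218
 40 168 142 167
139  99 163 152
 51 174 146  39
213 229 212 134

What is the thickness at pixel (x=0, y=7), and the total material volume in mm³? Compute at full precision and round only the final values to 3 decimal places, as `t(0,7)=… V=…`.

span = t_max - t_min = 2 - 0.5 = 1.500
L(0,7) = 51, L_eff = 51/255 = 0.200000
t(0,7) = 2 - 1.500·0.200000 = 1.700
Σt over all 9·4 pixels = 3686/85 ≈ 43.3647059
V = pitch²·Σt = 1.4²·3686/85 = 84.995

t(0,7)=1.700 V=84.995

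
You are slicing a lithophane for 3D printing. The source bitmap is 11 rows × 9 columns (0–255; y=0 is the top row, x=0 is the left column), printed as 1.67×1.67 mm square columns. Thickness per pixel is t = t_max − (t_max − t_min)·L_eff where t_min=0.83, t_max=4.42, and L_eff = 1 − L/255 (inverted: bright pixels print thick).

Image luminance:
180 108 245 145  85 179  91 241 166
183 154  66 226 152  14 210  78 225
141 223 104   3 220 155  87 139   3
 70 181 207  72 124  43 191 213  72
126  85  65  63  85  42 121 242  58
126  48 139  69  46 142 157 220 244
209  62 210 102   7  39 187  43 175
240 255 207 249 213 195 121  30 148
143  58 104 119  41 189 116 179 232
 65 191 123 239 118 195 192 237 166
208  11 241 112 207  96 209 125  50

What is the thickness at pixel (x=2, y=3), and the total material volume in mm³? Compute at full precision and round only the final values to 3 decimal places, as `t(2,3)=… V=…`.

span = t_max - t_min = 4.42 - 0.83 = 3.590
L(2,3) = 207, L_eff = 1 - 207/255 = 0.188235 (inverted)
t(2,3) = 4.42 - 3.590·0.188235 = 3.744
Σt over all 11·9 pixels = 7025123/25500 ≈ 275.4950196
V = pitch²·Σt = 1.67²·7025123/25500 = 768.328

t(2,3)=3.744 V=768.328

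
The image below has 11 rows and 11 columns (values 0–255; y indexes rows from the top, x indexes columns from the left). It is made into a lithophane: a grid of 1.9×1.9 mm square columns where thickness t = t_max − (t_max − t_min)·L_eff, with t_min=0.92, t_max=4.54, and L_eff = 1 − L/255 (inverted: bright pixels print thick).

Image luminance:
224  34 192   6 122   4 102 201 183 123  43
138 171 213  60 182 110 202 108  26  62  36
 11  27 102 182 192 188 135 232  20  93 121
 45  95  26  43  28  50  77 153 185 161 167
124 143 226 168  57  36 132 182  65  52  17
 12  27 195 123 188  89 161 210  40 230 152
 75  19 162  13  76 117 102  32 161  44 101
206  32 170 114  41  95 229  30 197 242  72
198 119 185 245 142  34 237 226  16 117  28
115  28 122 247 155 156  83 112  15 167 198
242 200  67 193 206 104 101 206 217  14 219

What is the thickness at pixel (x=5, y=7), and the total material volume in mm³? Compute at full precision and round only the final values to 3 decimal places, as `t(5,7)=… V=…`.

t(5,7)=2.269 V=1147.419

span = t_max - t_min = 4.54 - 0.92 = 3.620
L(5,7) = 95, L_eff = 1 - 95/255 = 0.627451 (inverted)
t(5,7) = 4.54 - 3.620·0.627451 = 2.269
Σt over all 11·11 pixels = 2026259/6375 ≈ 317.8445490
V = pitch²·Σt = 1.9²·2026259/6375 = 1147.419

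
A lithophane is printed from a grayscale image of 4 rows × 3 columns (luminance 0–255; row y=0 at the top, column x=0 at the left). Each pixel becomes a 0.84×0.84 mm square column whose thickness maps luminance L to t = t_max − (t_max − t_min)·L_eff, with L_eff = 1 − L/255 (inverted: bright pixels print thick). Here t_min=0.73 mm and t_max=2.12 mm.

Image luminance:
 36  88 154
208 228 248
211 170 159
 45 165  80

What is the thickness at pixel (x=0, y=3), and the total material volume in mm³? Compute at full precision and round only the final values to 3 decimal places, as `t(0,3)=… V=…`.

span = t_max - t_min = 2.12 - 0.73 = 1.390
L(0,3) = 45, L_eff = 1 - 45/255 = 0.823529 (inverted)
t(0,3) = 2.12 - 1.390·0.823529 = 0.975
Σt over all 4·3 pixels = 118117/6375 ≈ 18.5281569
V = pitch²·Σt = 0.84²·118117/6375 = 13.073

t(0,3)=0.975 V=13.073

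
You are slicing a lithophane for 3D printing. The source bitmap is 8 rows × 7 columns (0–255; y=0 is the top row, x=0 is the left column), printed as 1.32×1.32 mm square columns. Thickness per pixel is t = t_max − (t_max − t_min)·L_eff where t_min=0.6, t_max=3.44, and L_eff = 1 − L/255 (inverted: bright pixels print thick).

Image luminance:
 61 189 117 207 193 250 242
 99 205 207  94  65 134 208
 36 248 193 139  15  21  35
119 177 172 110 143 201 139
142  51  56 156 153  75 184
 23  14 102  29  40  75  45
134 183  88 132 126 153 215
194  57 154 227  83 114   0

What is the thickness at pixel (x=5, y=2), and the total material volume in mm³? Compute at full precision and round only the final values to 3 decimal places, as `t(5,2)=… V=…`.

t(5,2)=0.834 V=194.849

span = t_max - t_min = 3.44 - 0.6 = 2.840
L(5,2) = 21, L_eff = 1 - 21/255 = 0.917647 (inverted)
t(5,2) = 3.44 - 2.840·0.917647 = 0.834
Σt over all 8·7 pixels = 712904/6375 ≈ 111.8280784
V = pitch²·Σt = 1.32²·712904/6375 = 194.849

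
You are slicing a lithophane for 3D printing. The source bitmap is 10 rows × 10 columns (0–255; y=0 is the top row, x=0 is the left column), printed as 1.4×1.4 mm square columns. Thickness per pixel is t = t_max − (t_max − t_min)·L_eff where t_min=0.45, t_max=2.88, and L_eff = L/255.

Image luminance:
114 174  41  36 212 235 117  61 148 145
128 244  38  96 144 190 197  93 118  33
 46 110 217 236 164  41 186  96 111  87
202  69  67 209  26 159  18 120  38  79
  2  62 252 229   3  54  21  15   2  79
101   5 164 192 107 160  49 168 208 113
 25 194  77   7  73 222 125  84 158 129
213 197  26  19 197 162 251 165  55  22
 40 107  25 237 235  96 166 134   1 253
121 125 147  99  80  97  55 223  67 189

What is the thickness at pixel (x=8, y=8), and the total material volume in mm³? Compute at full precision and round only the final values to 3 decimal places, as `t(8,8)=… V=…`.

span = t_max - t_min = 2.88 - 0.45 = 2.430
L(8,8) = 1, L_eff = 1/255 = 0.003922
t(8,8) = 2.88 - 2.430·0.003922 = 2.870
Σt over all 10·10 pixels = 1497951/8500 ≈ 176.2295294
V = pitch²·Σt = 1.4²·1497951/8500 = 345.410

t(8,8)=2.870 V=345.410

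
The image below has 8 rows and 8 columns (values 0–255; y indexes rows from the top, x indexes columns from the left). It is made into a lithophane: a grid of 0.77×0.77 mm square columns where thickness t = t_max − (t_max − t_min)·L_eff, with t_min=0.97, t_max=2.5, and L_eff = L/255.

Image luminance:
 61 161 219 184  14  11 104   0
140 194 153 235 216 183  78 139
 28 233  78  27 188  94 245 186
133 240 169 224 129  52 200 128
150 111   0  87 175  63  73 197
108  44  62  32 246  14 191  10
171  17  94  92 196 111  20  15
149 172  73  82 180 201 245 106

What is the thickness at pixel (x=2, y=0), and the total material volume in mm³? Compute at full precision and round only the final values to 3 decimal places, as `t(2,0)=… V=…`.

t(2,0)=1.186 V=66.643

span = t_max - t_min = 2.5 - 0.97 = 1.530
L(2,0) = 219, L_eff = 219/255 = 0.858824
t(2,0) = 2.5 - 1.530·0.858824 = 1.186
Σt over all 8·8 pixels = 112.402
V = pitch²·Σt = 0.77²·112.402 = 66.643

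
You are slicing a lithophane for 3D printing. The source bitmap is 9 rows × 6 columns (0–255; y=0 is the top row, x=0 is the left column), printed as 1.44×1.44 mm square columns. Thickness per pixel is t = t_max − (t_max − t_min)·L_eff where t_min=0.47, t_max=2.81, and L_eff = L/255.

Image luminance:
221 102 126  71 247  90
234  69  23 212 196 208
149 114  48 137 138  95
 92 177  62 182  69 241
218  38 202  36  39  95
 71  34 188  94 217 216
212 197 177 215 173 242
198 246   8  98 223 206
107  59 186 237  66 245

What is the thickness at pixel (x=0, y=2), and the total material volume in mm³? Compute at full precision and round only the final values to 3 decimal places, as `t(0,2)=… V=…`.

t(0,2)=1.443 V=165.352

span = t_max - t_min = 2.81 - 0.47 = 2.340
L(0,2) = 149, L_eff = 149/255 = 0.584314
t(0,2) = 2.81 - 2.340·0.584314 = 1.443
Σt over all 9·6 pixels = 338901/4250 ≈ 79.7414118
V = pitch²·Σt = 1.44²·338901/4250 = 165.352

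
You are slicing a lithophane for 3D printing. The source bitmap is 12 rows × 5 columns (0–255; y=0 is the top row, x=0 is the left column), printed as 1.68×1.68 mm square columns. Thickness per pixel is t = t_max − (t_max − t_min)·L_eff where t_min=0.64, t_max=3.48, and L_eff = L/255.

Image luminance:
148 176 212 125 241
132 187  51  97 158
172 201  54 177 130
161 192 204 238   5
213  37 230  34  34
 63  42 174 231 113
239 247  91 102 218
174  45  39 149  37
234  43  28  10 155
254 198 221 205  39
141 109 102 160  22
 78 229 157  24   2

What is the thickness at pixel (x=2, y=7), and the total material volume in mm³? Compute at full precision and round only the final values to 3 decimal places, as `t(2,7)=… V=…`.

t(2,7)=3.046 V=338.350

span = t_max - t_min = 3.48 - 0.64 = 2.840
L(2,7) = 39, L_eff = 39/255 = 0.152941
t(2,7) = 3.48 - 2.840·0.152941 = 3.046
Σt over all 12·5 pixels = 764236/6375 ≈ 119.8801569
V = pitch²·Σt = 1.68²·764236/6375 = 338.350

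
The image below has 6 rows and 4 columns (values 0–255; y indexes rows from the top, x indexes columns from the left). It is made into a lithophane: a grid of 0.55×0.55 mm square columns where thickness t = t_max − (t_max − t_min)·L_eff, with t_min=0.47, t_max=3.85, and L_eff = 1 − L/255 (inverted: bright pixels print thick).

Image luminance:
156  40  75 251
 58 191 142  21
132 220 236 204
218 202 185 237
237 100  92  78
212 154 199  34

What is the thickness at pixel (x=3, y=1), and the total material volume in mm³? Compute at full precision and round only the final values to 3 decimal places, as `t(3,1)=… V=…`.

span = t_max - t_min = 3.85 - 0.47 = 3.380
L(3,1) = 21, L_eff = 1 - 21/255 = 0.917647 (inverted)
t(3,1) = 3.85 - 3.380·0.917647 = 0.748
Σt over all 6·4 pixels = 382363/6375 ≈ 59.9785098
V = pitch²·Σt = 0.55²·382363/6375 = 18.143

t(3,1)=0.748 V=18.143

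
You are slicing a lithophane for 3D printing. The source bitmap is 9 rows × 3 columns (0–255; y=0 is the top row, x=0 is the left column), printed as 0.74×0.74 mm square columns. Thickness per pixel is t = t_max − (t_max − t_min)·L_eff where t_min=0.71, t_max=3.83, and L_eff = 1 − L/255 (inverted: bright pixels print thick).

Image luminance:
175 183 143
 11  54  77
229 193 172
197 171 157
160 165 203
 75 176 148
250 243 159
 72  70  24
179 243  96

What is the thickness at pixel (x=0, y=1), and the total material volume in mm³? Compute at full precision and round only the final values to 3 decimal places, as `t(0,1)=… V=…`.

span = t_max - t_min = 3.83 - 0.71 = 3.120
L(0,1) = 11, L_eff = 1 - 11/255 = 0.956863 (inverted)
t(0,1) = 3.83 - 3.120·0.956863 = 0.845
Σt over all 9·3 pixels = 116309/1700 ≈ 68.4170588
V = pitch²·Σt = 0.74²·116309/1700 = 37.465

t(0,1)=0.845 V=37.465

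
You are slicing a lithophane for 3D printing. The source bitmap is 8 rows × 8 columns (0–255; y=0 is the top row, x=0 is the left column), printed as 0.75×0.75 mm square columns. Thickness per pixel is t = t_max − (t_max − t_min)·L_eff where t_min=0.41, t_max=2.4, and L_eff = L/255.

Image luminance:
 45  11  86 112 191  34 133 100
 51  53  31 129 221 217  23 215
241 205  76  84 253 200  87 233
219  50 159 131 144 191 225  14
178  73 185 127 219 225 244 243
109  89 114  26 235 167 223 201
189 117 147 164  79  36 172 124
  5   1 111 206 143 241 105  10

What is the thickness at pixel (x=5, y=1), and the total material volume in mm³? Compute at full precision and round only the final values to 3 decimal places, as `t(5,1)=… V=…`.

t(5,1)=0.707 V=48.332

span = t_max - t_min = 2.4 - 0.41 = 1.990
L(5,1) = 217, L_eff = 217/255 = 0.850980
t(5,1) = 2.4 - 1.990·0.850980 = 0.707
Σt over all 8·8 pixels = 547768/6375 ≈ 85.9243922
V = pitch²·Σt = 0.75²·547768/6375 = 48.332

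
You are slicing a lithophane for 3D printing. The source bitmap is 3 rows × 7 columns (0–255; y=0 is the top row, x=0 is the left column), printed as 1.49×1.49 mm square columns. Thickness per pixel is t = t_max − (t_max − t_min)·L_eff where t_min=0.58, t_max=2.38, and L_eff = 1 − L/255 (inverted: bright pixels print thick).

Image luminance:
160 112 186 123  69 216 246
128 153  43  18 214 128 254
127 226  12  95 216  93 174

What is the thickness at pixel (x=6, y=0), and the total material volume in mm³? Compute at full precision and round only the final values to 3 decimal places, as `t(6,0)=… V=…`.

span = t_max - t_min = 2.38 - 0.58 = 1.800
L(6,0) = 246, L_eff = 1 - 246/255 = 0.035294 (inverted)
t(6,0) = 2.38 - 1.800·0.035294 = 2.316
Σt over all 3·7 pixels = 28311/850 ≈ 33.3070588
V = pitch²·Σt = 1.49²·28311/850 = 73.945

t(6,0)=2.316 V=73.945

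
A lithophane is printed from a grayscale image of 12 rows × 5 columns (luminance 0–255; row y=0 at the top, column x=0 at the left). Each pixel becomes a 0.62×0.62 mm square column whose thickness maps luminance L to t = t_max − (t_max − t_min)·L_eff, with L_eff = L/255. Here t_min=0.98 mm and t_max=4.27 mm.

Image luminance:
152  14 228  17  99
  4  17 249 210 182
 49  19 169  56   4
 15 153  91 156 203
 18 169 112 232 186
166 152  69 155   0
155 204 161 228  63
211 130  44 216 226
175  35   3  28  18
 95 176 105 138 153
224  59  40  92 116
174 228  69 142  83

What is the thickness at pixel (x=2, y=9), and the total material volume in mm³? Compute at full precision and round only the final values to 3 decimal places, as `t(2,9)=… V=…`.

span = t_max - t_min = 4.27 - 0.98 = 3.290
L(2,9) = 105, L_eff = 105/255 = 0.411765
t(2,9) = 4.27 - 3.290·0.411765 = 2.915
Σt over all 12·5 pixels = 1395009/8500 ≈ 164.1187059
V = pitch²·Σt = 0.62²·1395009/8500 = 63.087

t(2,9)=2.915 V=63.087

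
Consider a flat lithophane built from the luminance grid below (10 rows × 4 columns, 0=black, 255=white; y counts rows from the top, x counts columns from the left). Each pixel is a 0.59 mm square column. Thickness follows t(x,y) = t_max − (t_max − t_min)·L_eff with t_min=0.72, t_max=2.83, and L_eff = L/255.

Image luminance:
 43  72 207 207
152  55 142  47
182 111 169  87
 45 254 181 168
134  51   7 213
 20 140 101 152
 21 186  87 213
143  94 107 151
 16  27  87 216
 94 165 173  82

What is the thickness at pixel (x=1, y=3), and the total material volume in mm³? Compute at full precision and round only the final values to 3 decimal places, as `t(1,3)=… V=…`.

span = t_max - t_min = 2.83 - 0.72 = 2.110
L(1,3) = 254, L_eff = 254/255 = 0.996078
t(1,3) = 2.83 - 2.110·0.996078 = 0.728
Σt over all 10·4 pixels = 936689/12750 ≈ 73.4658039
V = pitch²·Σt = 0.59²·936689/12750 = 25.573

t(1,3)=0.728 V=25.573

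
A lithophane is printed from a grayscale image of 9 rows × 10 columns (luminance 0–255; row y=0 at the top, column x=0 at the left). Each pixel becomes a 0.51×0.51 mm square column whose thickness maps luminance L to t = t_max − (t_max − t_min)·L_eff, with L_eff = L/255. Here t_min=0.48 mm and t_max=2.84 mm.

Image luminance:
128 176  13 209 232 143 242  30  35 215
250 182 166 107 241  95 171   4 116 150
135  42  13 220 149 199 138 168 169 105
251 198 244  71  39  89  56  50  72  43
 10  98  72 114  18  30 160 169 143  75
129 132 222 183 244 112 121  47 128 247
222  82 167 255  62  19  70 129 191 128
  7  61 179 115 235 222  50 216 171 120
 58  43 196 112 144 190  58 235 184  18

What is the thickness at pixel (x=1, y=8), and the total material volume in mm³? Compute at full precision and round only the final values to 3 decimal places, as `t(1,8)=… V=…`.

t(1,8)=2.442 V=38.199

span = t_max - t_min = 2.84 - 0.48 = 2.360
L(1,8) = 43, L_eff = 43/255 = 0.168627
t(1,8) = 2.84 - 2.360·0.168627 = 2.442
Σt over all 9·10 pixels = 936259/6375 ≈ 146.8641569
V = pitch²·Σt = 0.51²·936259/6375 = 38.199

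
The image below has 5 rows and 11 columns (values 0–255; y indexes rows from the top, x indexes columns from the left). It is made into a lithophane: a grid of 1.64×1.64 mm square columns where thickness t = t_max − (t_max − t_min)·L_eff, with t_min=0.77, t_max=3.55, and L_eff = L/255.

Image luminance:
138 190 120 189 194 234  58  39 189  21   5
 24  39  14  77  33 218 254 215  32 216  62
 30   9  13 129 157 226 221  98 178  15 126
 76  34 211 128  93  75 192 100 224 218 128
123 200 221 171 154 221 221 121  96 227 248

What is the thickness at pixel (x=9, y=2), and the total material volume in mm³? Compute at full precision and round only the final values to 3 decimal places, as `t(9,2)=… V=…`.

span = t_max - t_min = 3.55 - 0.77 = 2.780
L(9,2) = 15, L_eff = 15/255 = 0.058824
t(9,2) = 3.55 - 2.780·0.058824 = 3.386
Σt over all 5·11 pixels = 197651/1700 ≈ 116.2652941
V = pitch²·Σt = 1.64²·197651/1700 = 312.707

t(9,2)=3.386 V=312.707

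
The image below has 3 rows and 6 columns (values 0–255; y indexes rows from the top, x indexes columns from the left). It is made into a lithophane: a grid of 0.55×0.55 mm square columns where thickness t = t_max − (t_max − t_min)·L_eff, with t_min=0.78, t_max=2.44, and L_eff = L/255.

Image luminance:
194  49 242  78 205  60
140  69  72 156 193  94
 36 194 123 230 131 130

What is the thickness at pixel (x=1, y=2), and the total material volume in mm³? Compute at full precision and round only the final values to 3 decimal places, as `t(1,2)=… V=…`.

t(1,2)=1.177 V=8.568

span = t_max - t_min = 2.44 - 0.78 = 1.660
L(1,2) = 194, L_eff = 194/255 = 0.760784
t(1,2) = 2.44 - 1.660·0.760784 = 1.177
Σt over all 3·6 pixels = 180556/6375 ≈ 28.3225098
V = pitch²·Σt = 0.55²·180556/6375 = 8.568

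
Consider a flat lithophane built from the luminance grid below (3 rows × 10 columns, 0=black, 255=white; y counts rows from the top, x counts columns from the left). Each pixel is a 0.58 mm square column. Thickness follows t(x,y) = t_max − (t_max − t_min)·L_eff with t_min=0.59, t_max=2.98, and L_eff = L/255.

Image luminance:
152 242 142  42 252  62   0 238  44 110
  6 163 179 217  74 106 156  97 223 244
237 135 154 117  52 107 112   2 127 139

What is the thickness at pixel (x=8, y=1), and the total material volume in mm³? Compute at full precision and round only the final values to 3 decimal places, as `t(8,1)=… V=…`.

span = t_max - t_min = 2.98 - 0.59 = 2.390
L(8,1) = 223, L_eff = 223/255 = 0.874510
t(8,1) = 2.98 - 2.390·0.874510 = 0.890
Σt over all 3·10 pixels = 1340191/25500 ≈ 52.5565098
V = pitch²·Σt = 0.58²·1340191/25500 = 17.680

t(8,1)=0.890 V=17.680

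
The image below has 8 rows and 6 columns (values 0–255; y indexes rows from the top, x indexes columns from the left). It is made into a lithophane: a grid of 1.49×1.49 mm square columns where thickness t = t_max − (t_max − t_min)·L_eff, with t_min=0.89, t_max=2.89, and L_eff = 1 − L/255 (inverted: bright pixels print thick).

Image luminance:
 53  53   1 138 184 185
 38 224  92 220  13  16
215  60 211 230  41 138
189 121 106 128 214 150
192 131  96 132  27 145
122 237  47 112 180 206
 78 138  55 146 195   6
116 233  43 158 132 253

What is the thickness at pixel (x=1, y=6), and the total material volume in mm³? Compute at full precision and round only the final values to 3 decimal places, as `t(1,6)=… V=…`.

span = t_max - t_min = 2.89 - 0.89 = 2.000
L(1,6) = 138, L_eff = 1 - 138/255 = 0.458824 (inverted)
t(1,6) = 2.89 - 2.000·0.458824 = 1.972
Σt over all 8·6 pixels = 116468/1275 ≈ 91.3474510
V = pitch²·Σt = 1.49²·116468/1275 = 202.800

t(1,6)=1.972 V=202.800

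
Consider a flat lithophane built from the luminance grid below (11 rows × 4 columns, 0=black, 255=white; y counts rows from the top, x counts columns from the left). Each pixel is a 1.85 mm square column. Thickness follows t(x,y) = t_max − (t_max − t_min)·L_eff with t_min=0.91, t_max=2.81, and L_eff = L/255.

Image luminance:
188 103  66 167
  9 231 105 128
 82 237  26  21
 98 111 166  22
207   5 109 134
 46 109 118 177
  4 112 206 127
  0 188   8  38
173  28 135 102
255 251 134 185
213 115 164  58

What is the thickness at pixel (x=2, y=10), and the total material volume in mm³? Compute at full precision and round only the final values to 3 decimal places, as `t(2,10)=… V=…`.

span = t_max - t_min = 2.81 - 0.91 = 1.900
L(2,10) = 164, L_eff = 164/255 = 0.643137
t(2,10) = 2.81 - 1.900·0.643137 = 1.588
Σt over all 11·4 pixels = 217223/2550 ≈ 85.1854902
V = pitch²·Σt = 1.85²·217223/2550 = 291.547

t(2,10)=1.588 V=291.547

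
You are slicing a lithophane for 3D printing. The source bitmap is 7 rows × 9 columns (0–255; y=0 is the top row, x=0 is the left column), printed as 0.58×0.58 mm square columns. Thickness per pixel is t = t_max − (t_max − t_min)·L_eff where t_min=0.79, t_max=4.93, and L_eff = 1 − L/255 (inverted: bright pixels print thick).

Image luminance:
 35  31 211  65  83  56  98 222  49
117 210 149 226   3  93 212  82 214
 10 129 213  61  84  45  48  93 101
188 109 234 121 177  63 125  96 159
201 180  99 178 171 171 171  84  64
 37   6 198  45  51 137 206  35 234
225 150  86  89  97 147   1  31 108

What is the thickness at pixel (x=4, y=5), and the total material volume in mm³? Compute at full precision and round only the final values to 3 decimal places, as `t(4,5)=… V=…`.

span = t_max - t_min = 4.93 - 0.79 = 4.140
L(4,5) = 51, L_eff = 1 - 51/255 = 0.800000 (inverted)
t(4,5) = 4.93 - 4.140·0.800000 = 1.618
Σt over all 7·9 pixels = 1446177/8500 ≈ 170.1384706
V = pitch²·Σt = 0.58²·1446177/8500 = 57.235

t(4,5)=1.618 V=57.235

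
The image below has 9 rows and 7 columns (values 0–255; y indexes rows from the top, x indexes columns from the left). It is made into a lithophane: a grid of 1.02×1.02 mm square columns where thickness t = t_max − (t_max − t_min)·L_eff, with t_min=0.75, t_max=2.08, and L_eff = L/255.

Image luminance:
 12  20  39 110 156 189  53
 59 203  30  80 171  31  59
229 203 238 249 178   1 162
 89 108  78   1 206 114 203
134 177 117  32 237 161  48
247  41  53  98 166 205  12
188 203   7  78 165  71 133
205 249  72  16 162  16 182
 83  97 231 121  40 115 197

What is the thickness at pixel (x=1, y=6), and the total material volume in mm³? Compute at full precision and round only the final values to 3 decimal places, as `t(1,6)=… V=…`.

t(1,6)=1.021 V=94.931

span = t_max - t_min = 2.08 - 0.75 = 1.330
L(1,6) = 203, L_eff = 203/255 = 0.796078
t(1,6) = 2.08 - 1.330·0.796078 = 1.021
Σt over all 9·7 pixels = 232673/2550 ≈ 91.2443137
V = pitch²·Σt = 1.02²·232673/2550 = 94.931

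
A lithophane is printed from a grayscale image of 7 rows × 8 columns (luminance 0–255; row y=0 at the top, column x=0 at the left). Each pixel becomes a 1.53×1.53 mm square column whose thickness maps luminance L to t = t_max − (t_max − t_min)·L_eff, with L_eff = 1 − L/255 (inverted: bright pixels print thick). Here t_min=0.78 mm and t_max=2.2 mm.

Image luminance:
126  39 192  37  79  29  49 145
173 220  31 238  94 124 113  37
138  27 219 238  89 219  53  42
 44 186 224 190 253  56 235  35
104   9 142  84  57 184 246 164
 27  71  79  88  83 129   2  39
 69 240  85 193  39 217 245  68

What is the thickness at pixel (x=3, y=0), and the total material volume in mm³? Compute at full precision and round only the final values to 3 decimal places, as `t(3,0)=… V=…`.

t(3,0)=0.986 V=188.781

span = t_max - t_min = 2.2 - 0.78 = 1.420
L(3,0) = 37, L_eff = 1 - 37/255 = 0.854902 (inverted)
t(3,0) = 2.2 - 1.420·0.854902 = 0.986
Σt over all 7·8 pixels = 514109/6375 ≈ 80.6445490
V = pitch²·Σt = 1.53²·514109/6375 = 188.781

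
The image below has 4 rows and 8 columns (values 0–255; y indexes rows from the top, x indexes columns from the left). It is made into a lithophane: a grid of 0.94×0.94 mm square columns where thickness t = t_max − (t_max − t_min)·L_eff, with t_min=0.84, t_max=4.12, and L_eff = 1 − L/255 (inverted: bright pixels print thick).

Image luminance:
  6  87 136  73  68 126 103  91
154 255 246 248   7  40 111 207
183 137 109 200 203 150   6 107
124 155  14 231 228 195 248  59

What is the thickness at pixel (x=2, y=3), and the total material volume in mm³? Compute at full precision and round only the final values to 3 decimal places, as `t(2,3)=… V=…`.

span = t_max - t_min = 4.12 - 0.84 = 3.280
L(2,3) = 14, L_eff = 1 - 14/255 = 0.945098 (inverted)
t(2,3) = 4.12 - 3.280·0.945098 = 1.020
Σt over all 4·8 pixels = 524534/6375 ≈ 82.2798431
V = pitch²·Σt = 0.94²·524534/6375 = 72.702

t(2,3)=1.020 V=72.702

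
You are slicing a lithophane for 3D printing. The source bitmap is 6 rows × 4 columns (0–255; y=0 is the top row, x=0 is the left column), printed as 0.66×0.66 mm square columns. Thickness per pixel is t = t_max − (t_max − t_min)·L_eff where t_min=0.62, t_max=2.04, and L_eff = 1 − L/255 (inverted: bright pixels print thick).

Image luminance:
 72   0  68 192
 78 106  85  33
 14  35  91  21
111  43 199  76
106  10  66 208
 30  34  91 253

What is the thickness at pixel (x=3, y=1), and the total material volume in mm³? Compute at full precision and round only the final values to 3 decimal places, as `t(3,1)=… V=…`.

t(3,1)=0.804 V=11.386

span = t_max - t_min = 2.04 - 0.62 = 1.420
L(3,1) = 33, L_eff = 1 - 33/255 = 0.870588 (inverted)
t(3,1) = 2.04 - 1.420·0.870588 = 0.804
Σt over all 6·4 pixels = 55547/2125 ≈ 26.1397647
V = pitch²·Σt = 0.66²·55547/2125 = 11.386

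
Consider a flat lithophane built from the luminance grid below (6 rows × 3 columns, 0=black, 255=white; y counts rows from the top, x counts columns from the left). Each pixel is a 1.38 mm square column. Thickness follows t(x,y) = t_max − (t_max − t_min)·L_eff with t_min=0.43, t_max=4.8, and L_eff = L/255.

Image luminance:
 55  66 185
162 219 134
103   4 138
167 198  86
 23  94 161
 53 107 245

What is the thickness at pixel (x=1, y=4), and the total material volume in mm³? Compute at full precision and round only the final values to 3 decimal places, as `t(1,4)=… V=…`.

span = t_max - t_min = 4.8 - 0.43 = 4.370
L(1,4) = 94, L_eff = 94/255 = 0.368627
t(1,4) = 4.8 - 4.370·0.368627 = 3.189
Σt over all 6·3 pixels = 12418/255 ≈ 48.6980392
V = pitch²·Σt = 1.38²·12418/255 = 92.741

t(1,4)=3.189 V=92.741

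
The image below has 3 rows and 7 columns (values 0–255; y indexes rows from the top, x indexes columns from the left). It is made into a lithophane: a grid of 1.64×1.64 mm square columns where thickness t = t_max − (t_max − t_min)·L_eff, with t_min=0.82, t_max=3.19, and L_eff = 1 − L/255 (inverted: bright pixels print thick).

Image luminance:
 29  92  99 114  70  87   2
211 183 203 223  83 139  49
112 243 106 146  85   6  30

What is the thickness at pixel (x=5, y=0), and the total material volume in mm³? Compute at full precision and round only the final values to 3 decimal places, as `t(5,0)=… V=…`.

span = t_max - t_min = 3.19 - 0.82 = 2.370
L(5,0) = 87, L_eff = 1 - 87/255 = 0.658824 (inverted)
t(5,0) = 3.19 - 2.370·0.658824 = 1.629
Σt over all 3·7 pixels = 38.708
V = pitch²·Σt = 1.64²·38.708 = 104.109

t(5,0)=1.629 V=104.109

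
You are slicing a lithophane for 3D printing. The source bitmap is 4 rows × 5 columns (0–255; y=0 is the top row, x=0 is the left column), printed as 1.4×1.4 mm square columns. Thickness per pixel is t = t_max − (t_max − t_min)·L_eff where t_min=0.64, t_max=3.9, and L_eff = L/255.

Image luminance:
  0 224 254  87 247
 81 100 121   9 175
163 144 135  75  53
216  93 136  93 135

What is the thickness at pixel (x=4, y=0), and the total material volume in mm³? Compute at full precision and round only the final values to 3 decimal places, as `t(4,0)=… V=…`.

span = t_max - t_min = 3.9 - 0.64 = 3.260
L(4,0) = 247, L_eff = 247/255 = 0.968627
t(4,0) = 3.9 - 3.260·0.968627 = 0.742
Σt over all 4·5 pixels = 193439/4250 ≈ 45.5150588
V = pitch²·Σt = 1.4²·193439/4250 = 89.210

t(4,0)=0.742 V=89.210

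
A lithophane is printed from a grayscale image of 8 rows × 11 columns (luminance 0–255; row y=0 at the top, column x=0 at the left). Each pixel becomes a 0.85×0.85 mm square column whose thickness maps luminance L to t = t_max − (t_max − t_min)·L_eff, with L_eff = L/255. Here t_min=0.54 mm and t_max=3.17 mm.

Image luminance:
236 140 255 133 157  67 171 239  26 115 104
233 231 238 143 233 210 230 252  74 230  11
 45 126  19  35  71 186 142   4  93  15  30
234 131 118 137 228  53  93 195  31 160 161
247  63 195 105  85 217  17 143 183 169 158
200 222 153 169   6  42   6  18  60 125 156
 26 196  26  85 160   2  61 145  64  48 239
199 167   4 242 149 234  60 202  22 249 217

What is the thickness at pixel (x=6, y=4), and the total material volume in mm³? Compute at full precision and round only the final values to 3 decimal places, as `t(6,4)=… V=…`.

span = t_max - t_min = 3.17 - 0.54 = 2.630
L(6,4) = 17, L_eff = 17/255 = 0.066667
t(6,4) = 3.17 - 2.630·0.066667 = 2.995
Σt over all 8·11 pixels = 1356769/8500 ≈ 159.6198824
V = pitch²·Σt = 0.85²·1356769/8500 = 115.325

t(6,4)=2.995 V=115.325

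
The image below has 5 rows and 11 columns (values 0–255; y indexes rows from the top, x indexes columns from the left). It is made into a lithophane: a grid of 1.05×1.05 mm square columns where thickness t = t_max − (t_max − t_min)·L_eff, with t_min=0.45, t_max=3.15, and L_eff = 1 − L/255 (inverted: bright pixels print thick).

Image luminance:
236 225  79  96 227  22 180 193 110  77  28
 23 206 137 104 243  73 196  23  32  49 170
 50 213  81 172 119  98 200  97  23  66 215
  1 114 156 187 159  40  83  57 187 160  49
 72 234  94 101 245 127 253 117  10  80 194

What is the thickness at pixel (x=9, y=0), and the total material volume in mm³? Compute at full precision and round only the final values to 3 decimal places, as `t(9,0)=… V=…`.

t(9,0)=1.265 V=106.468

span = t_max - t_min = 3.15 - 0.45 = 2.700
L(9,0) = 77, L_eff = 1 - 77/255 = 0.698039 (inverted)
t(9,0) = 3.15 - 2.700·0.698039 = 1.265
Σt over all 5·11 pixels = 96.57
V = pitch²·Σt = 1.05²·96.57 = 106.468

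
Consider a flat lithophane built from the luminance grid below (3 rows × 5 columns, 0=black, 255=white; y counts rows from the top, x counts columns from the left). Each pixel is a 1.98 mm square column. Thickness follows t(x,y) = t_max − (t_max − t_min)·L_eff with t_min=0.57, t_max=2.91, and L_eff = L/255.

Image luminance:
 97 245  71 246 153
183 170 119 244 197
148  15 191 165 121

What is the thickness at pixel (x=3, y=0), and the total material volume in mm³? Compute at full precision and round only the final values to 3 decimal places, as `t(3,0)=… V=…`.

t(3,0)=0.653 V=86.044

span = t_max - t_min = 2.91 - 0.57 = 2.340
L(3,0) = 246, L_eff = 246/255 = 0.964706
t(3,0) = 2.91 - 2.340·0.964706 = 0.653
Σt over all 3·5 pixels = 37311/1700 ≈ 21.9476471
V = pitch²·Σt = 1.98²·37311/1700 = 86.044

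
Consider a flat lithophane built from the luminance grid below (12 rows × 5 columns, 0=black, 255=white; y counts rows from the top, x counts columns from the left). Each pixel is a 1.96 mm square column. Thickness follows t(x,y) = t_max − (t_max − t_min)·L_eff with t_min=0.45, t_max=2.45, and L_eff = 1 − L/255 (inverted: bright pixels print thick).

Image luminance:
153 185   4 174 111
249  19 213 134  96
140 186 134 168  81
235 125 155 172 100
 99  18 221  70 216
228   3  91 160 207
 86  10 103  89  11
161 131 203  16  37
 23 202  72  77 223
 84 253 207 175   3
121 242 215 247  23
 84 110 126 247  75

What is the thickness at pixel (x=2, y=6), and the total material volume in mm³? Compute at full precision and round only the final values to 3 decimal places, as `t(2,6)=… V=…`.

span = t_max - t_min = 2.45 - 0.45 = 2.000
L(2,6) = 103, L_eff = 1 - 103/255 = 0.596078 (inverted)
t(2,6) = 2.45 - 2.000·0.596078 = 1.258
Σt over all 12·5 pixels = 88.2
V = pitch²·Σt = 1.96²·88.2 = 338.829

t(2,6)=1.258 V=338.829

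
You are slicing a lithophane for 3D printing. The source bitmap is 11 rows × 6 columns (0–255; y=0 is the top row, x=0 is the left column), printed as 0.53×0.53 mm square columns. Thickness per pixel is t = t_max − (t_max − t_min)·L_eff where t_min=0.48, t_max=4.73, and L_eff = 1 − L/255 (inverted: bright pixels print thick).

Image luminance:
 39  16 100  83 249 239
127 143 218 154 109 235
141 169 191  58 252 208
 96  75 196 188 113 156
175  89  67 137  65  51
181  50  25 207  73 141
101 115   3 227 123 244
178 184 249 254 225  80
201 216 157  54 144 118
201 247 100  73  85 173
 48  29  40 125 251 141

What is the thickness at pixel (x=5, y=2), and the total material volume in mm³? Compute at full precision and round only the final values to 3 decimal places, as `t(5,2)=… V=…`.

span = t_max - t_min = 4.73 - 0.48 = 4.250
L(5,2) = 208, L_eff = 1 - 208/255 = 0.184314 (inverted)
t(5,2) = 4.73 - 4.250·0.184314 = 3.947
Σt over all 11·6 pixels = 27757/150 ≈ 185.0466667
V = pitch²·Σt = 0.53²·27757/150 = 51.980

t(5,2)=3.947 V=51.980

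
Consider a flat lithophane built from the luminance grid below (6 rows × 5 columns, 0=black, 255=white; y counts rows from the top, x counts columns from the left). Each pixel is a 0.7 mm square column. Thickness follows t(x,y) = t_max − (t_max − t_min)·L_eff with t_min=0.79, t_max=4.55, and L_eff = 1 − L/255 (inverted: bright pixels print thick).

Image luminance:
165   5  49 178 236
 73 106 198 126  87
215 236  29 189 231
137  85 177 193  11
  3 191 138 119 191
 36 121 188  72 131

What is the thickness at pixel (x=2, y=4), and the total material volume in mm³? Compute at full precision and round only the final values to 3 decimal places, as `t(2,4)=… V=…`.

span = t_max - t_min = 4.55 - 0.79 = 3.760
L(2,4) = 138, L_eff = 1 - 138/255 = 0.458824 (inverted)
t(2,4) = 4.55 - 3.760·0.458824 = 2.825
Σt over all 6·5 pixels = 1038383/12750 ≈ 81.4418039
V = pitch²·Σt = 0.7²·1038383/12750 = 39.906

t(2,4)=2.825 V=39.906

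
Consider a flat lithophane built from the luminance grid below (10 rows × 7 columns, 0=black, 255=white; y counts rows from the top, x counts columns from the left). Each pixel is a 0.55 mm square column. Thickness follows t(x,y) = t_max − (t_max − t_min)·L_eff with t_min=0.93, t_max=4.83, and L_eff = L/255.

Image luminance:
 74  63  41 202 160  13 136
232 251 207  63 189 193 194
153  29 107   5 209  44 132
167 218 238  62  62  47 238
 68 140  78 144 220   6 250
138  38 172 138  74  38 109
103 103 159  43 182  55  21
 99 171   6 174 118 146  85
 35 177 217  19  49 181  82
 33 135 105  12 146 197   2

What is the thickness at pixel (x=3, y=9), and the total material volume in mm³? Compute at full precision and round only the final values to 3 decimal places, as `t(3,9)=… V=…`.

span = t_max - t_min = 4.83 - 0.93 = 3.900
L(3,9) = 12, L_eff = 12/255 = 0.047059
t(3,9) = 4.83 - 3.900·0.047059 = 4.646
Σt over all 10·7 pixels = 90412/425 ≈ 212.7341176
V = pitch²·Σt = 0.55²·90412/425 = 64.352

t(3,9)=4.646 V=64.352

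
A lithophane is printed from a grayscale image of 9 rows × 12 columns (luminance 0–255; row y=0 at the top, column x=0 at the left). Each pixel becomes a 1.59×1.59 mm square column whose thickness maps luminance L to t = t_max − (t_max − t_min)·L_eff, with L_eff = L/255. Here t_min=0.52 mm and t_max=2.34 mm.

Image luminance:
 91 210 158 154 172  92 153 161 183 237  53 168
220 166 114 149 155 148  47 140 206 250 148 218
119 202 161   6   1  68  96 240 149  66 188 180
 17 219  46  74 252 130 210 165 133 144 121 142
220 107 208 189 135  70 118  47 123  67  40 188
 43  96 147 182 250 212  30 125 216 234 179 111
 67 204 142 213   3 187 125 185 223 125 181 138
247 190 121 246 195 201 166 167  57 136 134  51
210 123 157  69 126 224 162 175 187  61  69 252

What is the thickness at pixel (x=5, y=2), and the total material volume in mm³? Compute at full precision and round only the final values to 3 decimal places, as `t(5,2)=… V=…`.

t(5,2)=1.855 V=354.208

span = t_max - t_min = 2.34 - 0.52 = 1.820
L(5,2) = 68, L_eff = 68/255 = 0.266667
t(5,2) = 2.34 - 1.820·0.266667 = 1.855
Σt over all 9·12 pixels = 893191/6375 ≈ 140.1083922
V = pitch²·Σt = 1.59²·893191/6375 = 354.208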